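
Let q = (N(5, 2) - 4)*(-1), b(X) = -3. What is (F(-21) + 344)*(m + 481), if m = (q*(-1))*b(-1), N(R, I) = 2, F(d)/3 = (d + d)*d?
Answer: 1456130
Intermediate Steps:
F(d) = 6*d² (F(d) = 3*((d + d)*d) = 3*((2*d)*d) = 3*(2*d²) = 6*d²)
q = 2 (q = (2 - 4)*(-1) = -2*(-1) = 2)
m = 6 (m = (2*(-1))*(-3) = -2*(-3) = 6)
(F(-21) + 344)*(m + 481) = (6*(-21)² + 344)*(6 + 481) = (6*441 + 344)*487 = (2646 + 344)*487 = 2990*487 = 1456130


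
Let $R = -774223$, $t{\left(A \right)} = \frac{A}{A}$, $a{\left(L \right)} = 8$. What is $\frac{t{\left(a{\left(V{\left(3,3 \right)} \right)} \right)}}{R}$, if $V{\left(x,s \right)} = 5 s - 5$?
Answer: $- \frac{1}{774223} \approx -1.2916 \cdot 10^{-6}$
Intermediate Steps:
$V{\left(x,s \right)} = -5 + 5 s$
$t{\left(A \right)} = 1$
$\frac{t{\left(a{\left(V{\left(3,3 \right)} \right)} \right)}}{R} = 1 \frac{1}{-774223} = 1 \left(- \frac{1}{774223}\right) = - \frac{1}{774223}$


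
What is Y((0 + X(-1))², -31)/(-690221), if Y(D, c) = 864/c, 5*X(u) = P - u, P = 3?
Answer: 864/21396851 ≈ 4.0380e-5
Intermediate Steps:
X(u) = ⅗ - u/5 (X(u) = (3 - u)/5 = ⅗ - u/5)
Y((0 + X(-1))², -31)/(-690221) = (864/(-31))/(-690221) = (864*(-1/31))*(-1/690221) = -864/31*(-1/690221) = 864/21396851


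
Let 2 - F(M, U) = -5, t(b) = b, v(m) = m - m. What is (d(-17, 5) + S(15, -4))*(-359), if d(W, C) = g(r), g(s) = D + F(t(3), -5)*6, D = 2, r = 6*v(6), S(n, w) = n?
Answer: -21181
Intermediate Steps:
v(m) = 0
r = 0 (r = 6*0 = 0)
F(M, U) = 7 (F(M, U) = 2 - 1*(-5) = 2 + 5 = 7)
g(s) = 44 (g(s) = 2 + 7*6 = 2 + 42 = 44)
d(W, C) = 44
(d(-17, 5) + S(15, -4))*(-359) = (44 + 15)*(-359) = 59*(-359) = -21181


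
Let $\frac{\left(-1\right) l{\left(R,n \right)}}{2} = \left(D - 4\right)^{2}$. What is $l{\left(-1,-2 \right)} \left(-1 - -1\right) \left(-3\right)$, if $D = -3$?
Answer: $0$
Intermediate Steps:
$l{\left(R,n \right)} = -98$ ($l{\left(R,n \right)} = - 2 \left(-3 - 4\right)^{2} = - 2 \left(-7\right)^{2} = \left(-2\right) 49 = -98$)
$l{\left(-1,-2 \right)} \left(-1 - -1\right) \left(-3\right) = - 98 \left(-1 - -1\right) \left(-3\right) = - 98 \left(-1 + 1\right) \left(-3\right) = \left(-98\right) 0 \left(-3\right) = 0 \left(-3\right) = 0$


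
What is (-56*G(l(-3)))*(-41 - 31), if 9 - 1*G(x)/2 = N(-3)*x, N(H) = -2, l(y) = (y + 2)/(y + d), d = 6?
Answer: 67200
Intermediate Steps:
l(y) = (2 + y)/(6 + y) (l(y) = (y + 2)/(y + 6) = (2 + y)/(6 + y))
G(x) = 18 + 4*x (G(x) = 18 - (-4)*x = 18 + 4*x)
(-56*G(l(-3)))*(-41 - 31) = (-56*(18 + 4*((2 - 3)/(6 - 3))))*(-41 - 31) = -56*(18 + 4*(-1/3))*(-72) = -56*(18 - 4/3)*(-72) = -56*50/3*(-72) = -2800/3*(-72) = 67200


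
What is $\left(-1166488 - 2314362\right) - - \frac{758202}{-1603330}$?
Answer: $- \frac{2790475994351}{801665} \approx -3.4809 \cdot 10^{6}$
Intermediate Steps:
$\left(-1166488 - 2314362\right) - - \frac{758202}{-1603330} = -3480850 - \left(-758202\right) \left(- \frac{1}{1603330}\right) = -3480850 - \frac{379101}{801665} = - \frac{2790475994351}{801665}$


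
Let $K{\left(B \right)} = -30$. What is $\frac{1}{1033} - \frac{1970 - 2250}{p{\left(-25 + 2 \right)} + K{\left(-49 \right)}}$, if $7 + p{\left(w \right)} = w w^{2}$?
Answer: $- \frac{69259}{3151683} \approx -0.021975$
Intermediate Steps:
$p{\left(w \right)} = -7 + w^{3}$ ($p{\left(w \right)} = -7 + w w^{2} = -7 + w^{3}$)
$\frac{1}{1033} - \frac{1970 - 2250}{p{\left(-25 + 2 \right)} + K{\left(-49 \right)}} = \frac{1}{1033} - \frac{1970 - 2250}{\left(-7 + \left(-25 + 2\right)^{3}\right) - 30} = \frac{1}{1033} - - \frac{280}{\left(-7 + \left(-23\right)^{3}\right) - 30} = \frac{1}{1033} - - \frac{280}{\left(-7 - 12167\right) - 30} = \frac{1}{1033} - - \frac{280}{-12174 - 30} = \frac{1}{1033} - - \frac{280}{-12204} = \frac{1}{1033} - \left(-280\right) \left(- \frac{1}{12204}\right) = \frac{1}{1033} - \frac{70}{3051} = - \frac{69259}{3151683}$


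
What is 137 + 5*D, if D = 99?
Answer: 632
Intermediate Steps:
137 + 5*D = 137 + 5*99 = 137 + 495 = 632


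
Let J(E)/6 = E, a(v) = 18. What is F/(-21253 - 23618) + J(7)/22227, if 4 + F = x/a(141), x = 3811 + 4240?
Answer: -47808919/5984086302 ≈ -0.0079893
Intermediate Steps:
x = 8051
J(E) = 6*E
F = 7979/18 (F = -4 + 8051/18 = 7979/18 ≈ 443.28)
F/(-21253 - 23618) + J(7)/22227 = 7979/(18*(-21253 - 23618)) + (6*7)/22227 = (7979/18)/(-44871) + 42*(1/22227) = (7979/18)*(-1/44871) + 14/7409 = -7979/807678 + 14/7409 = -47808919/5984086302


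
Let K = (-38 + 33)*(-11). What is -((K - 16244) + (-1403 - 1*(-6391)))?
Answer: 11201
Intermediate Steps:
K = 55 (K = -5*(-11) = 55)
-((K - 16244) + (-1403 - 1*(-6391))) = -((55 - 16244) + (-1403 - 1*(-6391))) = -(-16189 + (-1403 + 6391)) = -(-16189 + 4988) = -1*(-11201) = 11201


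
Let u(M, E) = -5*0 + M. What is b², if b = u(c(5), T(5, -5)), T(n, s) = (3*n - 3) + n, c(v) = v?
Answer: 25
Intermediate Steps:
T(n, s) = -3 + 4*n (T(n, s) = (-3 + 3*n) + n = -3 + 4*n)
u(M, E) = M (u(M, E) = 0 + M = M)
b = 5
b² = 5² = 25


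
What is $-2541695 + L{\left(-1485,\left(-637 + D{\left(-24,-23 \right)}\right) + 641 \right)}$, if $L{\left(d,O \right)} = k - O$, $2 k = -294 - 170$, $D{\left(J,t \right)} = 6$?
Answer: $-2541937$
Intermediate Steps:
$k = -232$ ($k = \frac{-294 - 170}{2} = \frac{1}{2} \left(-464\right) = -232$)
$L{\left(d,O \right)} = -232 - O$
$-2541695 + L{\left(-1485,\left(-637 + D{\left(-24,-23 \right)}\right) + 641 \right)} = -2541695 - 242 = -2541937$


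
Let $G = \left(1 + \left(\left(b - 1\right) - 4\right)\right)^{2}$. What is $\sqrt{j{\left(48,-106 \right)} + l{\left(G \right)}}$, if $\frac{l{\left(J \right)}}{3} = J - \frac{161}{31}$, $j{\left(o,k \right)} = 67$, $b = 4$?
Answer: $\frac{\sqrt{49414}}{31} \approx 7.1707$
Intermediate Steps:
$G = 0$ ($G = \left(1 + \left(\left(4 - 1\right) - 4\right)\right)^{2} = \left(1 + \left(3 - 4\right)\right)^{2} = \left(1 - 1\right)^{2} = 0^{2} = 0$)
$l{\left(J \right)} = - \frac{483}{31} + 3 J$ ($l{\left(J \right)} = 3 \left(J - \frac{161}{31}\right) = 3 \left(- \frac{161}{31} + J\right) = - \frac{483}{31} + 3 J$)
$\sqrt{j{\left(48,-106 \right)} + l{\left(G \right)}} = \sqrt{67 + \left(- \frac{483}{31} + 3 \cdot 0\right)} = \sqrt{67 + \left(- \frac{483}{31} + 0\right)} = \sqrt{67 - \frac{483}{31}} = \sqrt{\frac{1594}{31}} = \frac{\sqrt{49414}}{31}$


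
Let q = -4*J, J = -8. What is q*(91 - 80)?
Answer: 352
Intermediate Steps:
q = 32 (q = -4*(-8) = 32)
q*(91 - 80) = 32*(91 - 80) = 32*11 = 352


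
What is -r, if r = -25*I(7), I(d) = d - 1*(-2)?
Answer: 225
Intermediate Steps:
I(d) = 2 + d (I(d) = d + 2 = 2 + d)
r = -225 (r = -25*(2 + 7) = -25*9 = -225)
-r = -1*(-225) = 225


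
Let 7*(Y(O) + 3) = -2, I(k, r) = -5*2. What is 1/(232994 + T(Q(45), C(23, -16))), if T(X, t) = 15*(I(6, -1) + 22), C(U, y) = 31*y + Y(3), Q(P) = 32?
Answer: 1/233174 ≈ 4.2886e-6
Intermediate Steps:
I(k, r) = -10
Y(O) = -23/7 (Y(O) = -3 + (⅐)*(-2) = -3 - 2/7 = -23/7)
C(U, y) = -23/7 + 31*y (C(U, y) = 31*y - 23/7 = -23/7 + 31*y)
T(X, t) = 180 (T(X, t) = 15*(-10 + 22) = 15*12 = 180)
1/(232994 + T(Q(45), C(23, -16))) = 1/(232994 + 180) = 1/233174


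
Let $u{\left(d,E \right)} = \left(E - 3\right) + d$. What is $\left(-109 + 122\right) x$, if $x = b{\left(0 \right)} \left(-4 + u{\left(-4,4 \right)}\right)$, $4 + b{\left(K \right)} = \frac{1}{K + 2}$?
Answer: $\frac{637}{2} \approx 318.5$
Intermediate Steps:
$u{\left(d,E \right)} = -3 + E + d$ ($u{\left(d,E \right)} = \left(-3 + E\right) + d = -3 + E + d$)
$b{\left(K \right)} = -4 + \frac{1}{2 + K}$ ($b{\left(K \right)} = -4 + \frac{1}{K + 2} = -4 + \frac{1}{2 + K}$)
$x = \frac{49}{2}$ ($x = \frac{-7 - 0}{2 + 0} \left(-4 - 3\right) = \frac{-7 + 0}{2} \left(-4 - 3\right) = \frac{1}{2} \left(-7\right) \left(-7\right) = \left(- \frac{7}{2}\right) \left(-7\right) = \frac{49}{2} \approx 24.5$)
$\left(-109 + 122\right) x = \left(-109 + 122\right) \frac{49}{2} = 13 \cdot \frac{49}{2} = \frac{637}{2}$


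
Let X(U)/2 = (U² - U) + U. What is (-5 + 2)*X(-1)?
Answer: -6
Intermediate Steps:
X(U) = 2*U² (X(U) = 2*((U² - U) + U) = 2*U²)
(-5 + 2)*X(-1) = (-5 + 2)*(2*(-1)²) = -6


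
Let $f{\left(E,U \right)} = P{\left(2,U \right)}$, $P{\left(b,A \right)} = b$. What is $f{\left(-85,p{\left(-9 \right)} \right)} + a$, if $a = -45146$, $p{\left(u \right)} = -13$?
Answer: $-45144$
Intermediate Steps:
$f{\left(E,U \right)} = 2$
$f{\left(-85,p{\left(-9 \right)} \right)} + a = 2 - 45146 = -45144$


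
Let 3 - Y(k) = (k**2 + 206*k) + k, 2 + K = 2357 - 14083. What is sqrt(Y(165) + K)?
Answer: I*sqrt(73105) ≈ 270.38*I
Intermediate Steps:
K = -11728 (K = -2 + (2357 - 14083) = -2 - 11726 = -11728)
Y(k) = 3 - k**2 - 207*k (Y(k) = 3 - ((k**2 + 206*k) + k) = 3 - (k**2 + 207*k) = 3 + (-k**2 - 207*k) = 3 - k**2 - 207*k)
sqrt(Y(165) + K) = sqrt((3 - 1*165**2 - 207*165) - 11728) = sqrt((3 - 1*27225 - 34155) - 11728) = sqrt((3 - 27225 - 34155) - 11728) = sqrt(-61377 - 11728) = sqrt(-73105) = I*sqrt(73105)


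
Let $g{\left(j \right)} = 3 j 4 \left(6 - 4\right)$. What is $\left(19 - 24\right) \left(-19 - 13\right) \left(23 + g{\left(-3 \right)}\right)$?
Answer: $-7840$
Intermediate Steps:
$g{\left(j \right)} = 24 j$ ($g{\left(j \right)} = 3 j 4 \cdot 2 = 3 j 8 = 24 j$)
$\left(19 - 24\right) \left(-19 - 13\right) \left(23 + g{\left(-3 \right)}\right) = \left(19 - 24\right) \left(-19 - 13\right) \left(23 + 24 \left(-3\right)\right) = \left(-5\right) \left(-32\right) \left(23 - 72\right) = 160 \left(-49\right) = -7840$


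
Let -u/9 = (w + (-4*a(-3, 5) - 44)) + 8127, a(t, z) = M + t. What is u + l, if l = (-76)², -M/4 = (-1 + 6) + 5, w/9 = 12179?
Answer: -1055018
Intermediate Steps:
w = 109611 (w = 9*12179 = 109611)
M = -40 (M = -4*((-1 + 6) + 5) = -4*(5 + 5) = -4*10 = -40)
a(t, z) = -40 + t
u = -1060794 (u = -9*((109611 + (-4*(-40 - 3) - 44)) + 8127) = -9*((109611 + (-4*(-43) - 44)) + 8127) = -9*((109611 + (172 - 44)) + 8127) = -9*((109611 + 128) + 8127) = -9*(109739 + 8127) = -9*117866 = -1060794)
l = 5776
u + l = -1060794 + 5776 = -1055018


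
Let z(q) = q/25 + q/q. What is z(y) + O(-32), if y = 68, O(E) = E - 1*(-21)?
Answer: -182/25 ≈ -7.2800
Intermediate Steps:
O(E) = 21 + E (O(E) = E + 21 = 21 + E)
z(q) = 1 + q/25 (z(q) = q*(1/25) + 1 = q/25 + 1 = 1 + q/25)
z(y) + O(-32) = (1 + (1/25)*68) + (21 - 32) = (1 + 68/25) - 11 = 93/25 - 11 = -182/25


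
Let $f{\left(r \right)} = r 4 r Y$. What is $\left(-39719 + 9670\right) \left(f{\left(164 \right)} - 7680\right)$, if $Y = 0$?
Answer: $230776320$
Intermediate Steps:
$f{\left(r \right)} = 0$ ($f{\left(r \right)} = r 4 r 0 = 4 r^{2} \cdot 0 = 0$)
$\left(-39719 + 9670\right) \left(f{\left(164 \right)} - 7680\right) = \left(-39719 + 9670\right) \left(0 - 7680\right) = \left(-30049\right) \left(-7680\right) = 230776320$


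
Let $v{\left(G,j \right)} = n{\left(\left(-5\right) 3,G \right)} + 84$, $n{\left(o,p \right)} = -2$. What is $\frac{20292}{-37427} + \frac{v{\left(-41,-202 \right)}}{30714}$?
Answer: $- \frac{310089737}{574766439} \approx -0.53951$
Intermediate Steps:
$v{\left(G,j \right)} = 82$ ($v{\left(G,j \right)} = -2 + 84 = 82$)
$\frac{20292}{-37427} + \frac{v{\left(-41,-202 \right)}}{30714} = \frac{20292}{-37427} + \frac{82}{30714} = 20292 \left(- \frac{1}{37427}\right) + 82 \cdot \frac{1}{30714} = - \frac{20292}{37427} + \frac{41}{15357} = - \frac{310089737}{574766439}$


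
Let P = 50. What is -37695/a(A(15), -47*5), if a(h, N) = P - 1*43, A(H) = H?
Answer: -5385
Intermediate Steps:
a(h, N) = 7 (a(h, N) = 50 - 1*43 = 50 - 43 = 7)
-37695/a(A(15), -47*5) = -37695/7 = -37695*⅐ = -5385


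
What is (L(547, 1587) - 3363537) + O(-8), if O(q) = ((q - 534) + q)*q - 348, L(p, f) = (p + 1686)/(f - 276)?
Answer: -4404282602/1311 ≈ -3.3595e+6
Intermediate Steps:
L(p, f) = (1686 + p)/(-276 + f)
O(q) = -348 + q*(-534 + 2*q) (O(q) = ((-534 + q) + q)*q - 348 = (-534 + 2*q)*q - 348 = q*(-534 + 2*q) - 348 = -348 + q*(-534 + 2*q))
(L(547, 1587) - 3363537) + O(-8) = ((1686 + 547)/(-276 + 1587) - 3363537) + (-348 - 534*(-8) + 2*(-8)²) = (2233/1311 - 3363537) + (-348 + 4272 + 2*64) = ((1/1311)*2233 - 3363537) + (-348 + 4272 + 128) = (2233/1311 - 3363537) + 4052 = -4409594774/1311 + 4052 = -4404282602/1311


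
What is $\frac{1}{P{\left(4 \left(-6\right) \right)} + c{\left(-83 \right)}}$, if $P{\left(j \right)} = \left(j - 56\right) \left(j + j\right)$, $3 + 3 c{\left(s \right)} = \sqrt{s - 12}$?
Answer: $\frac{34551}{132641384} - \frac{3 i \sqrt{95}}{132641384} \approx 0.00026048 - 2.2045 \cdot 10^{-7} i$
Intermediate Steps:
$c{\left(s \right)} = -1 + \frac{\sqrt{-12 + s}}{3}$ ($c{\left(s \right)} = -1 + \frac{\sqrt{s - 12}}{3} = -1 + \frac{\sqrt{-12 + s}}{3}$)
$P{\left(j \right)} = 2 j \left(-56 + j\right)$ ($P{\left(j \right)} = \left(-56 + j\right) 2 j = 2 j \left(-56 + j\right)$)
$\frac{1}{P{\left(4 \left(-6\right) \right)} + c{\left(-83 \right)}} = \frac{1}{2 \cdot 4 \left(-6\right) \left(-56 + 4 \left(-6\right)\right) - \left(1 - \frac{\sqrt{-12 - 83}}{3}\right)} = \frac{1}{2 \left(-24\right) \left(-56 - 24\right) - \left(1 - \frac{\sqrt{-95}}{3}\right)} = \frac{1}{2 \left(-24\right) \left(-80\right) - \left(1 - \frac{i \sqrt{95}}{3}\right)} = \frac{1}{3840 - \left(1 - \frac{i \sqrt{95}}{3}\right)} = \frac{1}{3839 + \frac{i \sqrt{95}}{3}}$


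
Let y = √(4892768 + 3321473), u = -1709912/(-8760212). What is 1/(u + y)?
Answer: -936199476334/39398227954342102485 + 4796332142809*√8214241/39398227954342102485 ≈ 0.00034889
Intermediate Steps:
u = 427478/2190053 (u = -1709912*(-1/8760212) = 427478/2190053 ≈ 0.19519)
y = √8214241 ≈ 2866.1
1/(u + y) = 1/(427478/2190053 + √8214241)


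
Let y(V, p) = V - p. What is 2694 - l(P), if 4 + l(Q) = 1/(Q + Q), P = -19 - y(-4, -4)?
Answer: 102525/38 ≈ 2698.0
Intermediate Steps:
P = -19 (P = -19 - (-4 - 1*(-4)) = -19 - (-4 + 4) = -19 - 1*0 = -19 + 0 = -19)
l(Q) = -4 + 1/(2*Q) (l(Q) = -4 + 1/(Q + Q) = -4 + 1/(2*Q))
2694 - l(P) = 2694 - (-4 + (1/2)/(-19)) = 2694 - (-4 + (1/2)*(-1/19)) = 2694 - (-4 - 1/38) = 2694 - 1*(-153/38) = 2694 + 153/38 = 102525/38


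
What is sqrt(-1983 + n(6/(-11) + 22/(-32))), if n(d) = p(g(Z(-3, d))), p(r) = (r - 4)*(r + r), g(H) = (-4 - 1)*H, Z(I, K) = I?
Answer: I*sqrt(1653) ≈ 40.657*I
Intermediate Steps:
g(H) = -5*H
p(r) = 2*r*(-4 + r) (p(r) = (-4 + r)*(2*r) = 2*r*(-4 + r))
n(d) = 330 (n(d) = 2*(-5*(-3))*(-4 - 5*(-3)) = 2*15*(-4 + 15) = 2*15*11 = 330)
sqrt(-1983 + n(6/(-11) + 22/(-32))) = sqrt(-1983 + 330) = sqrt(-1653) = I*sqrt(1653)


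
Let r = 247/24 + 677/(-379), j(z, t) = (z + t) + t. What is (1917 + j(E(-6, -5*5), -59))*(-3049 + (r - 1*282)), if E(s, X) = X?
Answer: -26806391557/4548 ≈ -5.8941e+6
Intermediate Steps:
j(z, t) = z + 2*t (j(z, t) = (t + z) + t = z + 2*t)
r = 77365/9096 (r = 247*(1/24) + 677*(-1/379) = 247/24 - 677/379 = 77365/9096 ≈ 8.5054)
(1917 + j(E(-6, -5*5), -59))*(-3049 + (r - 1*282)) = (1917 + (-5*5 + 2*(-59)))*(-3049 + (77365/9096 - 1*282)) = (1917 + (-25 - 118))*(-3049 + (77365/9096 - 282)) = (1917 - 143)*(-3049 - 2487707/9096) = 1774*(-30221411/9096) = -26806391557/4548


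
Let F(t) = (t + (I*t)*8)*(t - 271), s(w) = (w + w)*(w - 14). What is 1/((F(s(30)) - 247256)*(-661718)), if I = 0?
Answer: -1/274073008112 ≈ -3.6487e-12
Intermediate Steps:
s(w) = 2*w*(-14 + w) (s(w) = (2*w)*(-14 + w) = 2*w*(-14 + w))
F(t) = t*(-271 + t) (F(t) = (t + (0*t)*8)*(t - 271) = (t + 0*8)*(-271 + t) = (t + 0)*(-271 + t) = t*(-271 + t))
1/((F(s(30)) - 247256)*(-661718)) = 1/((2*30*(-14 + 30))*(-271 + 2*30*(-14 + 30)) - 247256*(-661718)) = -1/661718/((2*30*16)*(-271 + 2*30*16) - 247256) = -1/661718/(960*(-271 + 960) - 247256) = -1/661718/(960*689 - 247256) = -1/661718/(661440 - 247256) = -1/661718/414184 = (1/414184)*(-1/661718) = -1/274073008112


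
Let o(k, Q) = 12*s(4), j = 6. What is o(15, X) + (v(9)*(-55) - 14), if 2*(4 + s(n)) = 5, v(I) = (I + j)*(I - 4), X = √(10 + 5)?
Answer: -4157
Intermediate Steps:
X = √15 ≈ 3.8730
v(I) = (-4 + I)*(6 + I) (v(I) = (I + 6)*(I - 4) = (6 + I)*(-4 + I) = (-4 + I)*(6 + I))
s(n) = -3/2 (s(n) = -4 + (½)*5 = -4 + 5/2 = -3/2)
o(k, Q) = -18 (o(k, Q) = 12*(-3/2) = -18)
o(15, X) + (v(9)*(-55) - 14) = -18 + ((-24 + 9² + 2*9)*(-55) - 14) = -18 + ((-24 + 81 + 18)*(-55) - 14) = -18 + (75*(-55) - 14) = -18 + (-4125 - 14) = -18 - 4139 = -4157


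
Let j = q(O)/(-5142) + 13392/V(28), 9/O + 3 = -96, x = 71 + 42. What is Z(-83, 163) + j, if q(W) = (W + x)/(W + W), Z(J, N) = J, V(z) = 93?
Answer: 104761/1714 ≈ 61.121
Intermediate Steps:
x = 113
O = -1/11 (O = 9/(-3 - 96) = 9/(-99) = 9*(-1/99) = -1/11 ≈ -0.090909)
q(W) = (113 + W)/(2*W) (q(W) = (W + 113)/(W + W) = (113 + W)/((2*W)) = (113 + W)*(1/(2*W)) = (113 + W)/(2*W))
j = 247023/1714 (j = ((113 - 1/11)/(2*(-1/11)))/(-5142) + 13392/93 = ((½)*(-11)*(1242/11))*(-1/5142) + 13392*(1/93) = -621*(-1/5142) + 144 = 207/1714 + 144 = 247023/1714 ≈ 144.12)
Z(-83, 163) + j = -83 + 247023/1714 = 104761/1714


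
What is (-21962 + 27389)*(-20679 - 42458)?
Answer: -342644499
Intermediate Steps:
(-21962 + 27389)*(-20679 - 42458) = 5427*(-63137) = -342644499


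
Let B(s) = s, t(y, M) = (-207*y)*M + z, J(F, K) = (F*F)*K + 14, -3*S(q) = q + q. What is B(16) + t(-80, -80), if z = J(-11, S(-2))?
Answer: -3973826/3 ≈ -1.3246e+6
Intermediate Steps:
S(q) = -2*q/3 (S(q) = -(q + q)/3 = -2*q/3)
J(F, K) = 14 + K*F² (J(F, K) = F²*K + 14 = K*F² + 14 = 14 + K*F²)
z = 526/3 (z = 14 - ⅔*(-2)*(-11)² = 14 + (4/3)*121 = 14 + 484/3 = 526/3 ≈ 175.33)
t(y, M) = 526/3 - 207*M*y (t(y, M) = (-207*y)*M + 526/3 = -207*M*y + 526/3 = 526/3 - 207*M*y)
B(16) + t(-80, -80) = 16 + (526/3 - 207*(-80)*(-80)) = 16 + (526/3 - 1324800) = 16 - 3973874/3 = -3973826/3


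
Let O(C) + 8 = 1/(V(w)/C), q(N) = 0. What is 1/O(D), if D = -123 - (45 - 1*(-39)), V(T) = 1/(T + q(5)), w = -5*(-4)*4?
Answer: -1/16568 ≈ -6.0357e-5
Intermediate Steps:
w = 80 (w = 20*4 = 80)
V(T) = 1/T (V(T) = 1/(T + 0) = 1/T)
D = -207 (D = -123 - (45 + 39) = -123 - 1*84 = -123 - 84 = -207)
O(C) = -8 + 80*C (O(C) = -8 + 1/(1/(80*C)) = -8 + 80*C)
1/O(D) = 1/(-8 + 80*(-207)) = 1/(-8 - 16560) = 1/(-16568) = -1/16568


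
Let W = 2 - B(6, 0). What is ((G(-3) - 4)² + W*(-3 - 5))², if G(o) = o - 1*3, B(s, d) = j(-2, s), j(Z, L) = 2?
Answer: 10000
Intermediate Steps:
B(s, d) = 2
W = 0 (W = 2 - 1*2 = 2 - 2 = 0)
G(o) = -3 + o (G(o) = o - 3 = -3 + o)
((G(-3) - 4)² + W*(-3 - 5))² = (((-3 - 3) - 4)² + 0*(-3 - 5))² = ((-6 - 4)² + 0*(-8))² = ((-10)² + 0)² = (100 + 0)² = 100² = 10000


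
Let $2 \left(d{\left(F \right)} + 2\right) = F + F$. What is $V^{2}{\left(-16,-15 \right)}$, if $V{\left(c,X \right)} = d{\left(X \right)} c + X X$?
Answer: $247009$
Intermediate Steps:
$d{\left(F \right)} = -2 + F$ ($d{\left(F \right)} = -2 + \frac{F + F}{2} = -2 + \frac{2 F}{2} = -2 + F$)
$V{\left(c,X \right)} = X^{2} + c \left(-2 + X\right)$ ($V{\left(c,X \right)} = \left(-2 + X\right) c + X X = c \left(-2 + X\right) + X^{2} = X^{2} + c \left(-2 + X\right)$)
$V^{2}{\left(-16,-15 \right)} = \left(\left(-15\right)^{2} - 16 \left(-2 - 15\right)\right)^{2} = \left(225 - -272\right)^{2} = \left(225 + 272\right)^{2} = 497^{2} = 247009$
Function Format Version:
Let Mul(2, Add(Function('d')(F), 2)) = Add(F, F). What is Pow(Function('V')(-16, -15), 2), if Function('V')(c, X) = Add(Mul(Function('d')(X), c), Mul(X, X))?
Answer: 247009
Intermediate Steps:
Function('d')(F) = Add(-2, F) (Function('d')(F) = Add(-2, Mul(Rational(1, 2), Add(F, F))) = Add(-2, Mul(Rational(1, 2), Mul(2, F))) = Add(-2, F))
Function('V')(c, X) = Add(Pow(X, 2), Mul(c, Add(-2, X))) (Function('V')(c, X) = Add(Mul(Add(-2, X), c), Mul(X, X)) = Add(Mul(c, Add(-2, X)), Pow(X, 2)) = Add(Pow(X, 2), Mul(c, Add(-2, X))))
Pow(Function('V')(-16, -15), 2) = Pow(Add(Pow(-15, 2), Mul(-16, Add(-2, -15))), 2) = Pow(Add(225, Mul(-16, -17)), 2) = Pow(Add(225, 272), 2) = Pow(497, 2) = 247009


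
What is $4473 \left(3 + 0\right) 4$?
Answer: $53676$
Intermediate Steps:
$4473 \left(3 + 0\right) 4 = 4473 \cdot 3 \cdot 4 = 4473 \cdot 12 = 53676$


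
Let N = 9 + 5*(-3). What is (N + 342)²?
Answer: 112896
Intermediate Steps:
N = -6 (N = 9 - 15 = -6)
(N + 342)² = (-6 + 342)² = 336² = 112896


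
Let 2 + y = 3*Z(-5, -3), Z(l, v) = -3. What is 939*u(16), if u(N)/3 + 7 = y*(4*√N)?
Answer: -515511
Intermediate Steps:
y = -11 (y = -2 + 3*(-3) = -2 - 9 = -11)
u(N) = -21 - 132*√N (u(N) = -21 + 3*(-44*√N) = -21 - 132*√N)
939*u(16) = 939*(-21 - 132*√16) = 939*(-21 - 132*4) = 939*(-21 - 528) = 939*(-549) = -515511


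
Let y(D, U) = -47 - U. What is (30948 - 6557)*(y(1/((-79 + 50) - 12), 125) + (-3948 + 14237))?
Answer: 246763747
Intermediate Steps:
(30948 - 6557)*(y(1/((-79 + 50) - 12), 125) + (-3948 + 14237)) = (30948 - 6557)*((-47 - 1*125) + (-3948 + 14237)) = 24391*((-47 - 125) + 10289) = 24391*(-172 + 10289) = 24391*10117 = 246763747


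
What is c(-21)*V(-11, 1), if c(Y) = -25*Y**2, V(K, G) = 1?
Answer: -11025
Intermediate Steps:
c(-21)*V(-11, 1) = -25*(-21)**2*1 = -25*441*1 = -11025*1 = -11025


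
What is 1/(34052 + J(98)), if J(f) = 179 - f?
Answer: 1/34133 ≈ 2.9297e-5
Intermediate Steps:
1/(34052 + J(98)) = 1/(34052 + (179 - 1*98)) = 1/(34052 + (179 - 98)) = 1/(34052 + 81) = 1/34133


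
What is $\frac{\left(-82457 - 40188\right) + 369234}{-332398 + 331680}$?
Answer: $- \frac{246589}{718} \approx -343.44$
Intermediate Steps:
$\frac{\left(-82457 - 40188\right) + 369234}{-332398 + 331680} = \frac{\left(-82457 - 40188\right) + 369234}{-718} = \left(-122645 + 369234\right) \left(- \frac{1}{718}\right) = 246589 \left(- \frac{1}{718}\right) = - \frac{246589}{718}$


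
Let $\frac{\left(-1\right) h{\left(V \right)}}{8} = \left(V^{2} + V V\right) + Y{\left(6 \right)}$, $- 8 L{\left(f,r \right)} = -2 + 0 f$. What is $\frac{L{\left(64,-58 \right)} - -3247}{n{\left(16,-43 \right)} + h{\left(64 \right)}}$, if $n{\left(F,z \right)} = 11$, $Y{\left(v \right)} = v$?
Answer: $- \frac{12989}{262292} \approx -0.049521$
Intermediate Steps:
$L{\left(f,r \right)} = \frac{1}{4}$ ($L{\left(f,r \right)} = - \frac{-2 + 0 f}{8} = - \frac{-2 + 0}{8} = \left(- \frac{1}{8}\right) \left(-2\right) = \frac{1}{4}$)
$h{\left(V \right)} = -48 - 16 V^{2}$ ($h{\left(V \right)} = - 8 \left(\left(V^{2} + V V\right) + 6\right) = - 8 \left(\left(V^{2} + V^{2}\right) + 6\right) = - 8 \left(2 V^{2} + 6\right) = - 8 \left(6 + 2 V^{2}\right) = -48 - 16 V^{2}$)
$\frac{L{\left(64,-58 \right)} - -3247}{n{\left(16,-43 \right)} + h{\left(64 \right)}} = \frac{\frac{1}{4} - -3247}{11 - \left(48 + 16 \cdot 64^{2}\right)} = \frac{\frac{1}{4} + 3247}{11 - 65584} = \frac{12989}{4 \left(11 - 65584\right)} = \frac{12989}{4 \left(-65573\right)} = \frac{12989}{4} \left(- \frac{1}{65573}\right) = - \frac{12989}{262292}$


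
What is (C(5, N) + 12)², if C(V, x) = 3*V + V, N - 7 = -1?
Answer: 1024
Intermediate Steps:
N = 6 (N = 7 - 1 = 6)
C(V, x) = 4*V
(C(5, N) + 12)² = (4*5 + 12)² = (20 + 12)² = 32² = 1024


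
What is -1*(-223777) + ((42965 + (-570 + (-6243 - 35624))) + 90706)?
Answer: 315011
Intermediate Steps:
-1*(-223777) + ((42965 + (-570 + (-6243 - 35624))) + 90706) = 223777 + ((42965 + (-570 - 41867)) + 90706) = 223777 + ((42965 - 42437) + 90706) = 223777 + (528 + 90706) = 223777 + 91234 = 315011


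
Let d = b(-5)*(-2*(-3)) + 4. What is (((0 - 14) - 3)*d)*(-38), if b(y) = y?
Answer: -16796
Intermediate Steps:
d = -26 (d = -(-10)*(-3) + 4 = -5*6 + 4 = -30 + 4 = -26)
(((0 - 14) - 3)*d)*(-38) = (((0 - 14) - 3)*(-26))*(-38) = ((-14 - 3)*(-26))*(-38) = -17*(-26)*(-38) = 442*(-38) = -16796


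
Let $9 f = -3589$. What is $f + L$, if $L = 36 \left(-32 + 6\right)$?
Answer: $- \frac{12013}{9} \approx -1334.8$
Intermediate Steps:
$f = - \frac{3589}{9}$ ($f = \frac{1}{9} \left(-3589\right) = - \frac{3589}{9} \approx -398.78$)
$L = -936$ ($L = 36 \left(-26\right) = -936$)
$f + L = - \frac{3589}{9} - 936 = - \frac{12013}{9}$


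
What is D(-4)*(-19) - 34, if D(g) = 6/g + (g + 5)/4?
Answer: -41/4 ≈ -10.250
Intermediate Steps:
D(g) = 5/4 + 6/g + g/4 (D(g) = 6/g + (5 + g)*(¼) = 6/g + (5/4 + g/4) = 5/4 + 6/g + g/4)
D(-4)*(-19) - 34 = ((¼)*(24 - 4*(5 - 4))/(-4))*(-19) - 34 = ((¼)*(-¼)*(24 - 4*1))*(-19) - 34 = ((¼)*(-¼)*(24 - 4))*(-19) - 34 = ((¼)*(-¼)*20)*(-19) - 34 = -5/4*(-19) - 34 = 95/4 - 34 = -41/4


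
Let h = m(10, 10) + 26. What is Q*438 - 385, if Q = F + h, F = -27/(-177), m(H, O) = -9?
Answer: 420541/59 ≈ 7127.8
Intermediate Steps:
h = 17 (h = -9 + 26 = 17)
F = 9/59 (F = -27*(-1/177) = 9/59 ≈ 0.15254)
Q = 1012/59 (Q = 9/59 + 17 = 1012/59 ≈ 17.153)
Q*438 - 385 = (1012/59)*438 - 385 = 443256/59 - 385 = 420541/59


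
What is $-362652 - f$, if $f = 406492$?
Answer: $-769144$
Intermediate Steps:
$-362652 - f = -362652 - 406492 = -769144$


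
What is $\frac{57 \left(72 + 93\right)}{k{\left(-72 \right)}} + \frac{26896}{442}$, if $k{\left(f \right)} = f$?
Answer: $- \frac{123361}{1768} \approx -69.774$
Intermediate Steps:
$\frac{57 \left(72 + 93\right)}{k{\left(-72 \right)}} + \frac{26896}{442} = \frac{57 \left(72 + 93\right)}{-72} + \frac{26896}{442} = 57 \cdot 165 \left(- \frac{1}{72}\right) + 26896 \cdot \frac{1}{442} = 9405 \left(- \frac{1}{72}\right) + \frac{13448}{221} = - \frac{1045}{8} + \frac{13448}{221} = - \frac{123361}{1768}$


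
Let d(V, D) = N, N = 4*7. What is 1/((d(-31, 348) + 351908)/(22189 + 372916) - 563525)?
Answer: -395105/222651193189 ≈ -1.7745e-6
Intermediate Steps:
N = 28
d(V, D) = 28
1/((d(-31, 348) + 351908)/(22189 + 372916) - 563525) = 1/((28 + 351908)/(22189 + 372916) - 563525) = 1/(351936/395105 - 563525) = 1/(-222651193189/395105) = -395105/222651193189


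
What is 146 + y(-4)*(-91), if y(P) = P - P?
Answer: 146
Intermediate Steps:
y(P) = 0
146 + y(-4)*(-91) = 146 + 0*(-91) = 146 + 0 = 146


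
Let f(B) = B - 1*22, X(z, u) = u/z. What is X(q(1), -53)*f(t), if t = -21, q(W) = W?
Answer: 2279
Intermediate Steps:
f(B) = -22 + B (f(B) = B - 22 = -22 + B)
X(q(1), -53)*f(t) = (-53/1)*(-22 - 21) = -53*1*(-43) = -53*(-43) = 2279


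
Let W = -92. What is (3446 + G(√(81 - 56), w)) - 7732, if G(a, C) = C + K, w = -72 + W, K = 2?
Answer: -4448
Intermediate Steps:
w = -164 (w = -72 - 92 = -164)
G(a, C) = 2 + C (G(a, C) = C + 2 = 2 + C)
(3446 + G(√(81 - 56), w)) - 7732 = (3446 + (2 - 164)) - 7732 = (3446 - 162) - 7732 = 3284 - 7732 = -4448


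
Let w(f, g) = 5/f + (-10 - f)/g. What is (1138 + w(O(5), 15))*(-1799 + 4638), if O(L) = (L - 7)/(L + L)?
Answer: 236846414/75 ≈ 3.1580e+6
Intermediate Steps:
O(L) = (-7 + L)/(2*L) (O(L) = (-7 + L)/((2*L)) = (-7 + L)*(1/(2*L)) = (-7 + L)/(2*L))
w(f, g) = 5/f + (-10 - f)/g
(1138 + w(O(5), 15))*(-1799 + 4638) = (1138 + (-10/15 + 5/(((½)*(-7 + 5)/5)) - 1*(½)*(-7 + 5)/5/15))*(-1799 + 4638) = (1138 + (-10*1/15 + 5/(((½)*(⅕)*(-2))) - 1*(½)*(⅕)*(-2)*1/15))*2839 = (1138 + (-⅔ + 5/(-⅕) - 1*(-⅕)*1/15))*2839 = (1138 + (-⅔ + 5*(-5) + 1/75))*2839 = (1138 + (-⅔ - 25 + 1/75))*2839 = (1138 - 1924/75)*2839 = (83426/75)*2839 = 236846414/75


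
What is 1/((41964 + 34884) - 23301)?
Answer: 1/53547 ≈ 1.8675e-5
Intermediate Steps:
1/((41964 + 34884) - 23301) = 1/(76848 - 23301) = 1/53547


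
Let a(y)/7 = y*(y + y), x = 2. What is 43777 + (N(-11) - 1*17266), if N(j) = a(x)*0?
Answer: 26511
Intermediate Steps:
a(y) = 14*y² (a(y) = 7*(y*(y + y)) = 7*(y*(2*y)) = 7*(2*y²) = 14*y²)
N(j) = 0 (N(j) = (14*2²)*0 = (14*4)*0 = 56*0 = 0)
43777 + (N(-11) - 1*17266) = 43777 + (0 - 1*17266) = 43777 + (0 - 17266) = 43777 - 17266 = 26511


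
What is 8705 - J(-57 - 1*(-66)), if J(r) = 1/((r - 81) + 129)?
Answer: 496184/57 ≈ 8705.0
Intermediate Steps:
J(r) = 1/(48 + r) (J(r) = 1/((-81 + r) + 129) = 1/(48 + r))
8705 - J(-57 - 1*(-66)) = 8705 - 1/(48 + (-57 - 1*(-66))) = 8705 - 1/(48 + (-57 + 66)) = 8705 - 1/(48 + 9) = 8705 - 1/57 = 496184/57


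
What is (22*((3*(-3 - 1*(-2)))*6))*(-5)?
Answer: 1980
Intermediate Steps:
(22*((3*(-3 - 1*(-2)))*6))*(-5) = (22*((3*(-3 + 2))*6))*(-5) = (22*((3*(-1))*6))*(-5) = (22*(-3*6))*(-5) = (22*(-18))*(-5) = -396*(-5) = 1980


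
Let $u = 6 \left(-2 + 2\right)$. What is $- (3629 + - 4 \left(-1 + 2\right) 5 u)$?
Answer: $-3629$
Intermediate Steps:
$u = 0$ ($u = 6 \cdot 0 = 0$)
$- (3629 + - 4 \left(-1 + 2\right) 5 u) = - (3629 + - 4 \left(-1 + 2\right) 5 \cdot 0) = - (3629 + \left(-4\right) 1 \cdot 5 \cdot 0) = - (3629 + \left(-4\right) 5 \cdot 0) = - (3629 - 0) = - (3629 + 0) = \left(-1\right) 3629 = -3629$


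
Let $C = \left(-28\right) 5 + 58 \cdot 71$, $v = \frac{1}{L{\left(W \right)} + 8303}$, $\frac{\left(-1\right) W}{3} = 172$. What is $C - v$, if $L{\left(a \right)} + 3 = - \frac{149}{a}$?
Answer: $\frac{17037570606}{4282949} \approx 3978.0$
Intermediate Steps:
$W = -516$ ($W = \left(-3\right) 172 = -516$)
$L{\left(a \right)} = -3 - \frac{149}{a}$
$v = \frac{516}{4282949}$ ($v = \frac{1}{\left(-3 - \frac{149}{-516}\right) + 8303} = \frac{1}{\left(-3 - - \frac{149}{516}\right) + 8303} = \frac{1}{\left(-3 + \frac{149}{516}\right) + 8303} = \frac{1}{- \frac{1399}{516} + 8303} = \frac{1}{\frac{4282949}{516}} = \frac{516}{4282949} \approx 0.00012048$)
$C = 3978$ ($C = -140 + 4118 = 3978$)
$C - v = 3978 - \frac{516}{4282949} = \frac{17037570606}{4282949}$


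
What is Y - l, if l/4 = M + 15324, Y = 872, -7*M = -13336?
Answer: -476312/7 ≈ -68045.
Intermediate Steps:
M = 13336/7 (M = -⅐*(-13336) = 13336/7 ≈ 1905.1)
l = 482416/7 (l = 4*(13336/7 + 15324) = 4*(120604/7) = 482416/7 ≈ 68917.)
Y - l = 872 - 1*482416/7 = 872 - 482416/7 = -476312/7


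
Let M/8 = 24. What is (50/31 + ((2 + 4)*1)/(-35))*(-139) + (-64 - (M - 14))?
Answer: -479966/1085 ≈ -442.36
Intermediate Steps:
M = 192 (M = 8*24 = 192)
(50/31 + ((2 + 4)*1)/(-35))*(-139) + (-64 - (M - 14)) = (50/31 + ((2 + 4)*1)/(-35))*(-139) + (-64 - (192 - 14)) = (50*(1/31) + (6*1)*(-1/35))*(-139) + (-64 - 1*178) = (50/31 + 6*(-1/35))*(-139) + (-64 - 178) = (50/31 - 6/35)*(-139) - 242 = (1564/1085)*(-139) - 242 = -217396/1085 - 242 = -479966/1085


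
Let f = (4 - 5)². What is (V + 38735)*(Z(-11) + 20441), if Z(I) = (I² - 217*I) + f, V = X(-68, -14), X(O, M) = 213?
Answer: 893856600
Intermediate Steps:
f = 1 (f = (-1)² = 1)
V = 213
Z(I) = 1 + I² - 217*I (Z(I) = (I² - 217*I) + 1 = 1 + I² - 217*I)
(V + 38735)*(Z(-11) + 20441) = (213 + 38735)*((1 + (-11)² - 217*(-11)) + 20441) = 38948*((1 + 121 + 2387) + 20441) = 38948*(2509 + 20441) = 38948*22950 = 893856600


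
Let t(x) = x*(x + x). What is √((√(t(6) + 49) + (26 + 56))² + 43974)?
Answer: 3*√5847 ≈ 229.40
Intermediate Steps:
t(x) = 2*x² (t(x) = x*(2*x) = 2*x²)
√((√(t(6) + 49) + (26 + 56))² + 43974) = √((√(2*6² + 49) + (26 + 56))² + 43974) = √((√(2*36 + 49) + 82)² + 43974) = √((√(72 + 49) + 82)² + 43974) = √((√121 + 82)² + 43974) = √((11 + 82)² + 43974) = √(93² + 43974) = √(8649 + 43974) = √52623 = 3*√5847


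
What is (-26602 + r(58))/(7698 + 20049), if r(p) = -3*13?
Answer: -26641/27747 ≈ -0.96014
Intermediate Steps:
r(p) = -39
(-26602 + r(58))/(7698 + 20049) = (-26602 - 39)/(7698 + 20049) = -26641/27747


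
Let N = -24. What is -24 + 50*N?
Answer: -1224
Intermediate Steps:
-24 + 50*N = -24 + 50*(-24) = -24 - 1200 = -1224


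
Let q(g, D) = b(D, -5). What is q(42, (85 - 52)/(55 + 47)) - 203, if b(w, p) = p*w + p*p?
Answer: -6107/34 ≈ -179.62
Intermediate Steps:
b(w, p) = p² + p*w (b(w, p) = p*w + p² = p² + p*w)
q(g, D) = 25 - 5*D (q(g, D) = -5*(-5 + D) = 25 - 5*D)
q(42, (85 - 52)/(55 + 47)) - 203 = (25 - 5*(85 - 52)/(55 + 47)) - 203 = (25 - 165/102) - 203 = (25 - 5*11/34) - 203 = (25 - 55/34) - 203 = 795/34 - 203 = -6107/34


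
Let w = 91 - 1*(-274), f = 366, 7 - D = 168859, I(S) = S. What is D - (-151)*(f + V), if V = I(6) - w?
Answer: -167795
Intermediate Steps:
D = -168852 (D = 7 - 1*168859 = 7 - 168859 = -168852)
w = 365 (w = 91 + 274 = 365)
V = -359 (V = 6 - 1*365 = 6 - 365 = -359)
D - (-151)*(f + V) = -168852 - (-151)*(366 - 359) = -168852 - (-151)*7 = -168852 - 1*(-1057) = -168852 + 1057 = -167795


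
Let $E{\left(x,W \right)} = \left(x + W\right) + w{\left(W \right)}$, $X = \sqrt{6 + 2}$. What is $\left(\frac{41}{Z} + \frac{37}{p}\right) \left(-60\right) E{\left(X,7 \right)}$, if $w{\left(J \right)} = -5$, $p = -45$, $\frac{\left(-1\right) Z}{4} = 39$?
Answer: $\frac{5078}{39} + \frac{5078 \sqrt{2}}{39} \approx 314.34$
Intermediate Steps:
$Z = -156$ ($Z = \left(-4\right) 39 = -156$)
$X = 2 \sqrt{2}$ ($X = \sqrt{8} = 2 \sqrt{2} \approx 2.8284$)
$E{\left(x,W \right)} = -5 + W + x$ ($E{\left(x,W \right)} = \left(x + W\right) - 5 = \left(W + x\right) - 5 = -5 + W + x$)
$\left(\frac{41}{Z} + \frac{37}{p}\right) \left(-60\right) E{\left(X,7 \right)} = \left(\frac{41}{-156} + \frac{37}{-45}\right) \left(-60\right) \left(-5 + 7 + 2 \sqrt{2}\right) = \left(41 \left(- \frac{1}{156}\right) + 37 \left(- \frac{1}{45}\right)\right) \left(-60\right) \left(2 + 2 \sqrt{2}\right) = \left(- \frac{41}{156} - \frac{37}{45}\right) \left(-60\right) \left(2 + 2 \sqrt{2}\right) = \left(- \frac{2539}{2340}\right) \left(-60\right) \left(2 + 2 \sqrt{2}\right) = \frac{2539 \left(2 + 2 \sqrt{2}\right)}{39} = \frac{5078}{39} + \frac{5078 \sqrt{2}}{39}$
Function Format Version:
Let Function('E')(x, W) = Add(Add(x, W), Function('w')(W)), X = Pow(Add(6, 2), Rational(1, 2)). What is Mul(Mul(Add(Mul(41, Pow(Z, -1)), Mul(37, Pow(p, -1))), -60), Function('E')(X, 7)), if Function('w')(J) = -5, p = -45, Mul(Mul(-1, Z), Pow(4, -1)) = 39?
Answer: Add(Rational(5078, 39), Mul(Rational(5078, 39), Pow(2, Rational(1, 2)))) ≈ 314.34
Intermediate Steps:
Z = -156 (Z = Mul(-4, 39) = -156)
X = Mul(2, Pow(2, Rational(1, 2))) (X = Pow(8, Rational(1, 2)) = Mul(2, Pow(2, Rational(1, 2))) ≈ 2.8284)
Function('E')(x, W) = Add(-5, W, x) (Function('E')(x, W) = Add(Add(x, W), -5) = Add(Add(W, x), -5) = Add(-5, W, x))
Mul(Mul(Add(Mul(41, Pow(Z, -1)), Mul(37, Pow(p, -1))), -60), Function('E')(X, 7)) = Mul(Mul(Add(Mul(41, Pow(-156, -1)), Mul(37, Pow(-45, -1))), -60), Add(-5, 7, Mul(2, Pow(2, Rational(1, 2))))) = Mul(Mul(Add(Mul(41, Rational(-1, 156)), Mul(37, Rational(-1, 45))), -60), Add(2, Mul(2, Pow(2, Rational(1, 2))))) = Mul(Mul(Add(Rational(-41, 156), Rational(-37, 45)), -60), Add(2, Mul(2, Pow(2, Rational(1, 2))))) = Mul(Mul(Rational(-2539, 2340), -60), Add(2, Mul(2, Pow(2, Rational(1, 2))))) = Mul(Rational(2539, 39), Add(2, Mul(2, Pow(2, Rational(1, 2))))) = Add(Rational(5078, 39), Mul(Rational(5078, 39), Pow(2, Rational(1, 2))))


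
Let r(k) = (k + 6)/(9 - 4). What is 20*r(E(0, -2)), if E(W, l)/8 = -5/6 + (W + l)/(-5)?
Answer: 152/15 ≈ 10.133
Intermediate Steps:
E(W, l) = -20/3 - 8*W/5 - 8*l/5 (E(W, l) = 8*(-5/6 + (W + l)/(-5)) = 8*(-5*⅙ + (W + l)*(-⅕)) = 8*(-⅚ + (-W/5 - l/5)) = 8*(-⅚ - W/5 - l/5) = -20/3 - 8*W/5 - 8*l/5)
r(k) = 6/5 + k/5 (r(k) = (6 + k)/5 = (6 + k)*(⅕) = 6/5 + k/5)
20*r(E(0, -2)) = 20*(6/5 + (-20/3 - 8/5*0 - 8/5*(-2))/5) = 20*(6/5 + (-20/3 + 0 + 16/5)/5) = 20*(6/5 + (⅕)*(-52/15)) = 20*(6/5 - 52/75) = 20*(38/75) = 152/15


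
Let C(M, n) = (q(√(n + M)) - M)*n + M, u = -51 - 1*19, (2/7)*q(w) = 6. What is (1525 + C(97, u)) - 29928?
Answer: -22986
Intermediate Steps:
q(w) = 21 (q(w) = (7/2)*6 = 21)
u = -70 (u = -51 - 19 = -70)
C(M, n) = M + n*(21 - M) (C(M, n) = (21 - M)*n + M = n*(21 - M) + M = M + n*(21 - M))
(1525 + C(97, u)) - 29928 = (1525 + (97 + 21*(-70) - 1*97*(-70))) - 29928 = (1525 + (97 - 1470 + 6790)) - 29928 = (1525 + 5417) - 29928 = 6942 - 29928 = -22986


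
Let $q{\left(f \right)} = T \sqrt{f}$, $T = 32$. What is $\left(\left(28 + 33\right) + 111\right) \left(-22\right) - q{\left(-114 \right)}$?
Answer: $-3784 - 32 i \sqrt{114} \approx -3784.0 - 341.67 i$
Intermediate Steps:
$q{\left(f \right)} = 32 \sqrt{f}$
$\left(\left(28 + 33\right) + 111\right) \left(-22\right) - q{\left(-114 \right)} = \left(\left(28 + 33\right) + 111\right) \left(-22\right) - 32 \sqrt{-114} = \left(61 + 111\right) \left(-22\right) - 32 i \sqrt{114} = 172 \left(-22\right) - 32 i \sqrt{114} = -3784 - 32 i \sqrt{114}$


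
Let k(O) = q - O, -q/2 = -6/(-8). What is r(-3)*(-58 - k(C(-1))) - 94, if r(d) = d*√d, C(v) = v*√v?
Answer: -94 - √3*(3 - 339*I/2) ≈ -99.196 + 293.58*I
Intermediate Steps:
q = -3/2 (q = -(-12)/(-8) = -(-12)*(-1)/8 = -2*¾ = -3/2 ≈ -1.5000)
C(v) = v^(3/2)
r(d) = d^(3/2)
k(O) = -3/2 - O
r(-3)*(-58 - k(C(-1))) - 94 = (-3)^(3/2)*(-58 - (-3/2 - (-1)^(3/2))) - 94 = (-3*I*√3)*(-58 - (-3/2 - (-1)*I)) - 94 = (-3*I*√3)*(-58 - (-3/2 + I)) - 94 = (-3*I*√3)*(-58 + (3/2 - I)) - 94 = (-3*I*√3)*(-113/2 - I) - 94 = -3*I*√3*(-113/2 - I) - 94 = -94 - 3*I*√3*(-113/2 - I)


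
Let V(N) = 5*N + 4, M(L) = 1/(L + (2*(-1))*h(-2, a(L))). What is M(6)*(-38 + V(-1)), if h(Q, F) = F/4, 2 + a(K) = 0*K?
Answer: -39/7 ≈ -5.5714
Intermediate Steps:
a(K) = -2 (a(K) = -2 + 0*K = -2 + 0 = -2)
h(Q, F) = F/4 (h(Q, F) = F*(¼) = F/4)
M(L) = 1/(1 + L) (M(L) = 1/(L + (2*(-1))*((¼)*(-2))) = 1/(L - 2*(-½)) = 1/(L + 1) = 1/(1 + L))
V(N) = 4 + 5*N
M(6)*(-38 + V(-1)) = (-38 + (4 + 5*(-1)))/(1 + 6) = (-38 + (4 - 5))/7 = (-38 - 1)/7 = (⅐)*(-39) = -39/7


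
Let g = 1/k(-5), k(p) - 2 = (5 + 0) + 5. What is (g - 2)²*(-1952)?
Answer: -64538/9 ≈ -7170.9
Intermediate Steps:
k(p) = 12 (k(p) = 2 + ((5 + 0) + 5) = 2 + (5 + 5) = 2 + 10 = 12)
g = 1/12 ≈ 0.083333
(g - 2)²*(-1952) = (1/12 - 2)²*(-1952) = (-23/12)²*(-1952) = (529/144)*(-1952) = -64538/9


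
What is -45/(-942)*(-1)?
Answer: -15/314 ≈ -0.047771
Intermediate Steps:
-45/(-942)*(-1) = -45*(-1/942)*(-1) = (15/314)*(-1) = -15/314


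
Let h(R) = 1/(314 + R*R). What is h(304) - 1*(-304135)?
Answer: 28202438551/92730 ≈ 3.0414e+5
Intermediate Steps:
h(R) = 1/(314 + R²)
h(304) - 1*(-304135) = 1/(314 + 304²) - 1*(-304135) = 1/(314 + 92416) + 304135 = 1/92730 + 304135 = 28202438551/92730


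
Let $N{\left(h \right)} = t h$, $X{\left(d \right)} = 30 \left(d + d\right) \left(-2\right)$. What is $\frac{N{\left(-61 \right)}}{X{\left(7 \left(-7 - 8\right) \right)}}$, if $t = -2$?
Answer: $\frac{61}{6300} \approx 0.0096825$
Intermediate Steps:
$X{\left(d \right)} = - 120 d$ ($X{\left(d \right)} = 30 \cdot 2 d \left(-2\right) = 30 \left(- 4 d\right) = - 120 d$)
$N{\left(h \right)} = - 2 h$
$\frac{N{\left(-61 \right)}}{X{\left(7 \left(-7 - 8\right) \right)}} = \frac{\left(-2\right) \left(-61\right)}{\left(-120\right) 7 \left(-7 - 8\right)} = \frac{122}{\left(-120\right) 7 \left(-15\right)} = \frac{122}{\left(-120\right) \left(-105\right)} = \frac{122}{12600} = 122 \cdot \frac{1}{12600} = \frac{61}{6300}$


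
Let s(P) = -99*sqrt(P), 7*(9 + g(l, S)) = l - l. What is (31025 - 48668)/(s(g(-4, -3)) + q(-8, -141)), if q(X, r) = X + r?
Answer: 2628807/110410 - 5239971*I/110410 ≈ 23.81 - 47.459*I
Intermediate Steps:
g(l, S) = -9 (g(l, S) = -9 + (l - l)/7 = -9 + (1/7)*0 = -9 + 0 = -9)
(31025 - 48668)/(s(g(-4, -3)) + q(-8, -141)) = (31025 - 48668)/(-297*I + (-8 - 141)) = -17643/(-297*I - 149) = -17643*(-149 + 297*I)/110410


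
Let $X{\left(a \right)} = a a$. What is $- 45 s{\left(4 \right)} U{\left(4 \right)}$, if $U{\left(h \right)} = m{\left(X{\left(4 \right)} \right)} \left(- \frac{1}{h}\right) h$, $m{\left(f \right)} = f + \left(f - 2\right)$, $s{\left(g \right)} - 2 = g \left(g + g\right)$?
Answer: $45900$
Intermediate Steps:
$s{\left(g \right)} = 2 + 2 g^{2}$ ($s{\left(g \right)} = 2 + g \left(g + g\right) = 2 + g 2 g = 2 + 2 g^{2}$)
$X{\left(a \right)} = a^{2}$
$m{\left(f \right)} = -2 + 2 f$ ($m{\left(f \right)} = f + \left(-2 + f\right) = -2 + 2 f$)
$U{\left(h \right)} = -30$ ($U{\left(h \right)} = \left(-2 + 2 \cdot 4^{2}\right) \left(- \frac{1}{h}\right) h = \left(-2 + 2 \cdot 16\right) \left(- \frac{1}{h}\right) h = \left(-2 + 32\right) \left(- \frac{1}{h}\right) h = 30 \left(- \frac{1}{h}\right) h = - \frac{30}{h} h = -30$)
$- 45 s{\left(4 \right)} U{\left(4 \right)} = - 45 \left(2 + 2 \cdot 4^{2}\right) \left(-30\right) = - 45 \left(2 + 2 \cdot 16\right) \left(-30\right) = - 45 \left(2 + 32\right) \left(-30\right) = \left(-45\right) 34 \left(-30\right) = \left(-1530\right) \left(-30\right) = 45900$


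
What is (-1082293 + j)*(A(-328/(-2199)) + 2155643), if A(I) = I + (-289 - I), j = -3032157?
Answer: -8868096265300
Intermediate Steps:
A(I) = -289
(-1082293 + j)*(A(-328/(-2199)) + 2155643) = (-1082293 - 3032157)*(-289 + 2155643) = -4114450*2155354 = -8868096265300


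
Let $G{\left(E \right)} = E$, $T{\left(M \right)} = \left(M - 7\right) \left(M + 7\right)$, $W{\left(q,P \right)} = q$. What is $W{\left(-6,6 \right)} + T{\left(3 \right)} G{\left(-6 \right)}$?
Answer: $234$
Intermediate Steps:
$T{\left(M \right)} = \left(-7 + M\right) \left(7 + M\right)$
$W{\left(-6,6 \right)} + T{\left(3 \right)} G{\left(-6 \right)} = -6 + \left(-49 + 3^{2}\right) \left(-6\right) = -6 + \left(-49 + 9\right) \left(-6\right) = -6 - -240 = -6 + 240 = 234$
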